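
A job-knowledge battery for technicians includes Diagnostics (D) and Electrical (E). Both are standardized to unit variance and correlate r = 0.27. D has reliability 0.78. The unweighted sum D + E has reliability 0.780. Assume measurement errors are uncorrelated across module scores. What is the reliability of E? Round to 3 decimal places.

0.661

Var(D+E) = 2 + 2·0.27 = 2.540.
True-score variance = ρ_D + ρ_E + 2·0.27, so 0.780 = (0.78 + ρ_E + 0.54) / 2.540.
ρ_E = 0.780·2.540 − 0.78 − 0.54 = 0.661.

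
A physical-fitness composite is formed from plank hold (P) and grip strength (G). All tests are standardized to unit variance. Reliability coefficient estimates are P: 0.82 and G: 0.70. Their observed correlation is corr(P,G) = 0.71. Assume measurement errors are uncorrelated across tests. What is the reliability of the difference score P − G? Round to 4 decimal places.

Var(P−G) = 1 + 1 − 2·0.71 = 2 − 1.42 = 0.58.
With uncorrelated errors the cross-covariances are all true-score covariance, so they carry over unchanged; only the diagonal terms shrink to ρᵢσᵢ².
True-score variance = [0.82 + 0.70] − 1.42 = 1.52 − 1.42 = 0.1.
Reliability = 0.1 / 0.58 = 0.1724.

0.1724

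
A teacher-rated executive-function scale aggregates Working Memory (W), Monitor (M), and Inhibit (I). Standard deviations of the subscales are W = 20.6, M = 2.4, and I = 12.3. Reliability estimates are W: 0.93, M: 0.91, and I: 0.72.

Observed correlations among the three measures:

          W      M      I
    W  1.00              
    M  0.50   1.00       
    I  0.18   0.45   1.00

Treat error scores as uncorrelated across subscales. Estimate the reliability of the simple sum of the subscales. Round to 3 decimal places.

Var(W+M+I) = 20.6² + 2.4² + 12.3² + 2·[20.6·2.4·0.50 + 20.6·12.3·0.18 + 2.4·12.3·0.45] = 581.41 + 167.225 = 748.635.
Under uncorrelated errors the observed covariances equal the true-score covariances, so only the own-variance terms attenuate.
True-score variance = [20.6²·0.93 + 2.4²·0.91 + 12.3²·0.72] + 167.225 = 508.825 + 167.225 = 676.05.
Reliability = 676.05 / 748.635 = 0.903.

0.903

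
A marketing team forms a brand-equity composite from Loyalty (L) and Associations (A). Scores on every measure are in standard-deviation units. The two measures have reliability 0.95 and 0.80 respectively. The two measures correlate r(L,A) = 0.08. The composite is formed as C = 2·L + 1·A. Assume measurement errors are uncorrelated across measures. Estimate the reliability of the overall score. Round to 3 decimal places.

Var(C) = 2² + 1 + 2·[2·0.08] = 5 + 0.32 = 5.32.
With uncorrelated errors the cross-covariances are all true-score covariance, so they carry over unchanged; only the diagonal terms shrink to ρᵢσᵢ².
True-score variance = [2²·0.95 + 0.80] + 0.32 = 4.6 + 0.32 = 4.92.
Reliability = 4.92 / 5.32 = 0.925.

0.925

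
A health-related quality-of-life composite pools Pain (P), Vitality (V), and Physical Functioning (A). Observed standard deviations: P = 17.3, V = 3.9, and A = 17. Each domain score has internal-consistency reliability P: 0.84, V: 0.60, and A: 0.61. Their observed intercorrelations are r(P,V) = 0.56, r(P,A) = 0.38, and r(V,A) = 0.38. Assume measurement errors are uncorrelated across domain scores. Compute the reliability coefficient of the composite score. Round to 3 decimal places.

Var(P+V+A) = 17.3² + 3.9² + 17² + 2·[17.3·3.9·0.56 + 17.3·17·0.38 + 3.9·17·0.38] = 603.5 + 349.47 = 952.97.
Because errors are independent across components, Cov(Tᵢ,Tⱼ) = Cov(Xᵢ,Xⱼ); the off-diagonal part of the true-score variance is the same as above.
True-score variance = [17.3²·0.84 + 3.9²·0.60 + 17²·0.61] + 349.47 = 436.82 + 349.47 = 786.29.
Reliability = 786.29 / 952.97 = 0.825.

0.825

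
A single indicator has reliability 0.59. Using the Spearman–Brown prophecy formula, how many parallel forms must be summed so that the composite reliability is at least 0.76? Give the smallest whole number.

3

k ≥ ρ*(1−ρ₁)/(ρ₁(1−ρ*)) = 0.76·0.41 / (0.59·0.24) = 2.201.
Smallest integer k = 3.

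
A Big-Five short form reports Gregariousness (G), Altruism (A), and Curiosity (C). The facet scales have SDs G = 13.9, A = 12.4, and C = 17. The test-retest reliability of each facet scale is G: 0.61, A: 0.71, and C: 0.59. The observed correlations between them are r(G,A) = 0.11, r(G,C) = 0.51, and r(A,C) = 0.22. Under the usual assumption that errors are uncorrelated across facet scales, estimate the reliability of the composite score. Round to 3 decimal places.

Var(G+A+C) = 13.9² + 12.4² + 17² + 2·[13.9·12.4·0.11 + 13.9·17·0.51 + 12.4·17·0.22] = 635.97 + 371.697 = 1007.67.
Under uncorrelated errors the observed covariances equal the true-score covariances, so only the own-variance terms attenuate.
True-score variance = [13.9²·0.61 + 12.4²·0.71 + 17²·0.59] + 371.697 = 397.538 + 371.697 = 769.235.
Reliability = 769.235 / 1007.67 = 0.763.

0.763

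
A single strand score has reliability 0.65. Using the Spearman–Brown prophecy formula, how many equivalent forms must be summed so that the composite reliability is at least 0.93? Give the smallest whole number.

k ≥ ρ*(1−ρ₁)/(ρ₁(1−ρ*)) = 0.93·0.35 / (0.65·0.07) = 7.154.
Smallest integer k = 8.

8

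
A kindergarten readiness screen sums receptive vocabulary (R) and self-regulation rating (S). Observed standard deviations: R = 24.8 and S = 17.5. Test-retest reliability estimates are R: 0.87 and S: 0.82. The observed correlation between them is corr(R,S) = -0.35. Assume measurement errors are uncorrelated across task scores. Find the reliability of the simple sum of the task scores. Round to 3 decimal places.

0.781

Var(R+S) = 24.8² + 17.5² + 2·[24.8·17.5·(-0.35)] = 921.29 − 303.8 = 617.49.
Under uncorrelated errors the observed covariances equal the true-score covariances, so only the own-variance terms attenuate.
True-score variance = [24.8²·0.87 + 17.5²·0.82] − 303.8 = 786.21 − 303.8 = 482.41.
Reliability = 482.41 / 617.49 = 0.781.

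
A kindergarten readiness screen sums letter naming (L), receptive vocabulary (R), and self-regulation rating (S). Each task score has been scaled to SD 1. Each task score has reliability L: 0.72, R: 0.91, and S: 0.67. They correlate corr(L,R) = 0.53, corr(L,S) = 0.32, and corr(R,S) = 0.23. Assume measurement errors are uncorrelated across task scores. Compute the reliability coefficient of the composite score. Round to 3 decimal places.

0.864

Var(L+R+S) = 3 + 2·[0.53 + 0.32 + 0.23] = 3 + 2.16 = 5.16.
With uncorrelated errors the cross-covariances are all true-score covariance, so they carry over unchanged; only the diagonal terms shrink to ρᵢσᵢ².
True-score variance = [0.72 + 0.91 + 0.67] + 2.16 = 2.3 + 2.16 = 4.46.
Reliability = 4.46 / 5.16 = 0.864.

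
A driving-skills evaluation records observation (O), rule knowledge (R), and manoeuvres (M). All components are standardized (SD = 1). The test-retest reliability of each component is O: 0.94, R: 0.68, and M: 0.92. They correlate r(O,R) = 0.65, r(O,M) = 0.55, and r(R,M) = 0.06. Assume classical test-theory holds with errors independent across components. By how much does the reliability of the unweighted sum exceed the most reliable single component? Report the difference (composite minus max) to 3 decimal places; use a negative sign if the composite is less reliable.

-0.023

Var(sum) = 3 + 2.52 = 5.52; true-score variance = 2.54 + 2.52 = 5.06; composite reliability = 0.9167.
Max component reliability = 0.9400.
Difference = 0.9167 − 0.9400 = -0.023.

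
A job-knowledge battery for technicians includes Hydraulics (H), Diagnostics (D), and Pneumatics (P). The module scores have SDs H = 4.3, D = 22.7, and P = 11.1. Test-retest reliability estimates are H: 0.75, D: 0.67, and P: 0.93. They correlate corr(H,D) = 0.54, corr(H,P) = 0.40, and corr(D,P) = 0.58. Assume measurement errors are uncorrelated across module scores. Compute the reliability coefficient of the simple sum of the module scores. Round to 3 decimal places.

Var(H+D+P) = 4.3² + 22.7² + 11.1² + 2·[4.3·22.7·0.54 + 4.3·11.1·0.40 + 22.7·11.1·0.58] = 656.99 + 435.888 = 1092.88.
Under uncorrelated errors the observed covariances equal the true-score covariances, so only the own-variance terms attenuate.
True-score variance = [4.3²·0.75 + 22.7²·0.67 + 11.1²·0.93] + 435.888 = 473.697 + 435.888 = 909.585.
Reliability = 909.585 / 1092.88 = 0.832.

0.832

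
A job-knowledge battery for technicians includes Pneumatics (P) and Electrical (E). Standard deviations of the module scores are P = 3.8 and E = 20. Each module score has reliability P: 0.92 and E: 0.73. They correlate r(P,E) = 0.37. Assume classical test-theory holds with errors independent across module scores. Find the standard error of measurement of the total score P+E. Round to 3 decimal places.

10.448

Var(total) = 414.44 + 56.24 = 470.68.
True-score variance = 305.285 + 56.24 = 361.525, so reliability = 0.7681.
Error variance = 470.68 − 361.525 = 109.155; SEM = √109.155 = 10.448.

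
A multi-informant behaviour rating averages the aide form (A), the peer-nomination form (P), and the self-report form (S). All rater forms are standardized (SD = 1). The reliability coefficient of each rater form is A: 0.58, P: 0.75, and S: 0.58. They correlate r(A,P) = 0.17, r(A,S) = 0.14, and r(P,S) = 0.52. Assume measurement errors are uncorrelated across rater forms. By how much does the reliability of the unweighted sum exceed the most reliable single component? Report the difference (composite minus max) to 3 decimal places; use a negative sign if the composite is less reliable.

Var(sum) = 3 + 1.66 = 4.66; true-score variance = 1.91 + 1.66 = 3.57; composite reliability = 0.7661.
Max component reliability = 0.7500.
Difference = 0.7661 − 0.7500 = 0.016.

0.016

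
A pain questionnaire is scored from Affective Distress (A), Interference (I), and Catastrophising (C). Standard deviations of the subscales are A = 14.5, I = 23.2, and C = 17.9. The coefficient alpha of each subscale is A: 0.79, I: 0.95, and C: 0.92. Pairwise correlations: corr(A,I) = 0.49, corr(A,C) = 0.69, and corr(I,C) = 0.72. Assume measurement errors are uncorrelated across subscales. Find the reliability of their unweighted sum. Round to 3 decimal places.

0.959

Var(A+I+C) = 14.5² + 23.2² + 17.9² + 2·[14.5·23.2·0.49 + 14.5·17.9·0.69 + 23.2·17.9·0.72] = 1068.9 + 1285.85 = 2354.75.
Under uncorrelated errors the observed covariances equal the true-score covariances, so only the own-variance terms attenuate.
True-score variance = [14.5²·0.79 + 23.2²·0.95 + 17.9²·0.92] + 1285.85 = 972.203 + 1285.85 = 2258.06.
Reliability = 2258.06 / 2354.75 = 0.959.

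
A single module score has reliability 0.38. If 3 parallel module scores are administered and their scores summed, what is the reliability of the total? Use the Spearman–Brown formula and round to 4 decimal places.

ρ_k = kρ / (1 + (k−1)ρ) = 3·0.38 / (1 + 2·0.38) = 1.140 / 1.760 = 0.6477.

0.6477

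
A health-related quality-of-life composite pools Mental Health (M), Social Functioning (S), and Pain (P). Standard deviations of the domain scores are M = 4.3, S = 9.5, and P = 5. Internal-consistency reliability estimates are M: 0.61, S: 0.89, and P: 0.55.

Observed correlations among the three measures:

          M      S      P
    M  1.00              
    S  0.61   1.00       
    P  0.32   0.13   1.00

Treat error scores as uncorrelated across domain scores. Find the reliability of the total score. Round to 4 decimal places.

Var(M+S+P) = 4.3² + 9.5² + 5² + 2·[4.3·9.5·0.61 + 4.3·5·0.32 + 9.5·5·0.13] = 133.74 + 75.947 = 209.687.
Because errors are independent across components, Cov(Tᵢ,Tⱼ) = Cov(Xᵢ,Xⱼ); the off-diagonal part of the true-score variance is the same as above.
True-score variance = [4.3²·0.61 + 9.5²·0.89 + 5²·0.55] + 75.947 = 105.351 + 75.947 = 181.298.
Reliability = 181.298 / 209.687 = 0.8646.

0.8646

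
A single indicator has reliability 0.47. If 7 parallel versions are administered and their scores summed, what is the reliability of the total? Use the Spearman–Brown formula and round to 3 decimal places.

0.861

ρ_k = kρ / (1 + (k−1)ρ) = 7·0.47 / (1 + 6·0.47) = 3.290 / 3.820 = 0.861.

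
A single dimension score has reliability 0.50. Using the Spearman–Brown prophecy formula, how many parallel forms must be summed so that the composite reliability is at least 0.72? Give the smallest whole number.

3

k ≥ ρ*(1−ρ₁)/(ρ₁(1−ρ*)) = 0.72·0.50 / (0.50·0.28) = 2.571.
Smallest integer k = 3.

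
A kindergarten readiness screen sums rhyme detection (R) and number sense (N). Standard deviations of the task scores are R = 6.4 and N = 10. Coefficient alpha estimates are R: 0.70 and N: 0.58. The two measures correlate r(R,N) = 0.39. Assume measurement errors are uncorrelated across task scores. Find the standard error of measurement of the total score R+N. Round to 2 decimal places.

Var(total) = 140.96 + 49.92 = 190.88.
True-score variance = 86.672 + 49.92 = 136.592, so reliability = 0.7156.
Error variance = 190.88 − 136.592 = 54.288; SEM = √54.288 = 7.37.

7.37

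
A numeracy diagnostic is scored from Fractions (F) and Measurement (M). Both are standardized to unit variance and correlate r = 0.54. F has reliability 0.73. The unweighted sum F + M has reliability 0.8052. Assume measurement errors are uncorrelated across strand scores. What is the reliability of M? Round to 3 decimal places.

0.670

Var(F+M) = 2 + 2·0.54 = 3.080.
True-score variance = ρ_F + ρ_M + 2·0.54, so 0.8052 = (0.73 + ρ_M + 1.08) / 3.080.
ρ_M = 0.8052·3.080 − 0.73 − 1.08 = 0.670.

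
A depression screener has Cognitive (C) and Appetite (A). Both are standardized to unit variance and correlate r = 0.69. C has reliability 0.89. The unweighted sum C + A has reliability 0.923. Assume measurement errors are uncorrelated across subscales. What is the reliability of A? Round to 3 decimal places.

Var(C+A) = 2 + 2·0.69 = 3.380.
True-score variance = ρ_C + ρ_A + 2·0.69, so 0.923 = (0.89 + ρ_A + 1.38) / 3.380.
ρ_A = 0.923·3.380 − 0.89 − 1.38 = 0.850.

0.850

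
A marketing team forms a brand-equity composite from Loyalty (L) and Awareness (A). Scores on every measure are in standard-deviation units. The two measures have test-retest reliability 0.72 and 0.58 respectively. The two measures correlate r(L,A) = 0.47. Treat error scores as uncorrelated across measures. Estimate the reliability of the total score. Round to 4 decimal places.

Var(L+A) = 2 + 2·[0.47] = 2 + 0.94 = 2.94.
Under uncorrelated errors the observed covariances equal the true-score covariances, so only the own-variance terms attenuate.
True-score variance = [0.72 + 0.58] + 0.94 = 1.3 + 0.94 = 2.24.
Reliability = 2.24 / 2.94 = 0.7619.

0.7619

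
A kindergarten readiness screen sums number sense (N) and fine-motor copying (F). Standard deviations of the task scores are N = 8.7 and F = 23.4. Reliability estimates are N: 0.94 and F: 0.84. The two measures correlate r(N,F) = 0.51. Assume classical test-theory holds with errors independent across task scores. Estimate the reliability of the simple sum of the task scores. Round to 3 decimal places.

0.889

Var(N+F) = 8.7² + 23.4² + 2·[8.7·23.4·0.51] = 623.25 + 207.652 = 830.902.
Because errors are independent across components, Cov(Tᵢ,Tⱼ) = Cov(Xᵢ,Xⱼ); the off-diagonal part of the true-score variance is the same as above.
True-score variance = [8.7²·0.94 + 23.4²·0.84] + 207.652 = 531.099 + 207.652 = 738.751.
Reliability = 738.751 / 830.902 = 0.889.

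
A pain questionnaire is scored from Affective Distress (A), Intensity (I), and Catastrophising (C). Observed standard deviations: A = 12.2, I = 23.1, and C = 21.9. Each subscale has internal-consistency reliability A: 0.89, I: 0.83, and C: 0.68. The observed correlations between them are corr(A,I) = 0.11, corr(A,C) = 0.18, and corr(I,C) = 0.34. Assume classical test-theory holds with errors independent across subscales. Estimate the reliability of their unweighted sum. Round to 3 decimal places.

Var(A+I+C) = 12.2² + 23.1² + 21.9² + 2·[12.2·23.1·0.11 + 12.2·21.9·0.18 + 23.1·21.9·0.34] = 1162.06 + 502.19 = 1664.25.
With uncorrelated errors the cross-covariances are all true-score covariance, so they carry over unchanged; only the diagonal terms shrink to ρᵢσᵢ².
True-score variance = [12.2²·0.89 + 23.1²·0.83 + 21.9²·0.68] + 502.19 = 901.499 + 502.19 = 1403.69.
Reliability = 1403.69 / 1664.25 = 0.843.

0.843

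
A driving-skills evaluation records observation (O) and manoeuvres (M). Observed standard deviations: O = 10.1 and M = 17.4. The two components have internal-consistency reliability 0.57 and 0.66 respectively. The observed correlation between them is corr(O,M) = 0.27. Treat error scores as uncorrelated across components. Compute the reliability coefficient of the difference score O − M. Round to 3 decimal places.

0.526

Var(O−M) = 10.1² + 17.4² − 2·10.1·17.4·0.27 = 404.77 − 94.8996 = 309.87.
Because errors are independent across components, Cov(Tᵢ,Tⱼ) = Cov(Xᵢ,Xⱼ); the off-diagonal part of the true-score variance is the same as above.
True-score variance = [10.1²·0.57 + 17.4²·0.66] − 94.8996 = 257.967 − 94.8996 = 163.068.
Reliability = 163.068 / 309.87 = 0.526.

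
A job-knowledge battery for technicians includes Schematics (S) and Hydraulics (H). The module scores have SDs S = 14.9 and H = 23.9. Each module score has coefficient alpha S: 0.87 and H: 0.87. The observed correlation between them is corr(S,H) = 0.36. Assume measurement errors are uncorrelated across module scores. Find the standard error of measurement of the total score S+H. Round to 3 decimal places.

10.155

Var(total) = 793.22 + 256.399 = 1049.62.
True-score variance = 690.101 + 256.399 = 946.501, so reliability = 0.9018.
Error variance = 1049.62 − 946.501 = 103.119; SEM = √103.119 = 10.155.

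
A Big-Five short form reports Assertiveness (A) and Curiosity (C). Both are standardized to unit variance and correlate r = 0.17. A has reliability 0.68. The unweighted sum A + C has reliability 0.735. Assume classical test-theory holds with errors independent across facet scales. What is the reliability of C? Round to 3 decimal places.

Var(A+C) = 2 + 2·0.17 = 2.340.
True-score variance = ρ_A + ρ_C + 2·0.17, so 0.735 = (0.68 + ρ_C + 0.34) / 2.340.
ρ_C = 0.735·2.340 − 0.68 − 0.34 = 0.700.

0.700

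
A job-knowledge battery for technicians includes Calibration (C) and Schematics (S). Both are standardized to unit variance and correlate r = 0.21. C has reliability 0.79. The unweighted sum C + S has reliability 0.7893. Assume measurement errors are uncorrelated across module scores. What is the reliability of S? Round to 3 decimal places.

0.700

Var(C+S) = 2 + 2·0.21 = 2.420.
True-score variance = ρ_C + ρ_S + 2·0.21, so 0.7893 = (0.79 + ρ_S + 0.42) / 2.420.
ρ_S = 0.7893·2.420 − 0.79 − 0.42 = 0.700.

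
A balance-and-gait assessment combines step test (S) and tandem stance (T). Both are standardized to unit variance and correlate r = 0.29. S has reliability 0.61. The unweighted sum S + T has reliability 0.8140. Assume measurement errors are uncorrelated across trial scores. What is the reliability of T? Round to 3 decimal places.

Var(S+T) = 2 + 2·0.29 = 2.580.
True-score variance = ρ_S + ρ_T + 2·0.29, so 0.8140 = (0.61 + ρ_T + 0.58) / 2.580.
ρ_T = 0.8140·2.580 − 0.61 − 0.58 = 0.910.

0.910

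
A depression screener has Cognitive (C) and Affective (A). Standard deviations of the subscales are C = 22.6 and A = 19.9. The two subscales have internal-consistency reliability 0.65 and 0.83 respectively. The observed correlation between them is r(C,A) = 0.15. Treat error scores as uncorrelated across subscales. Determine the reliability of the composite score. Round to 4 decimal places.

Var(C+A) = 22.6² + 19.9² + 2·[22.6·19.9·0.15] = 906.77 + 134.922 = 1041.69.
Under uncorrelated errors the observed covariances equal the true-score covariances, so only the own-variance terms attenuate.
True-score variance = [22.6²·0.65 + 19.9²·0.83] + 134.922 = 660.682 + 134.922 = 795.604.
Reliability = 795.604 / 1041.69 = 0.7638.

0.7638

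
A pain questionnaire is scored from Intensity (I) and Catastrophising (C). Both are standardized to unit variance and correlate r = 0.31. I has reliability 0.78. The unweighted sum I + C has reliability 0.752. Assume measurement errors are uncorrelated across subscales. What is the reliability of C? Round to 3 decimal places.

Var(I+C) = 2 + 2·0.31 = 2.620.
True-score variance = ρ_I + ρ_C + 2·0.31, so 0.752 = (0.78 + ρ_C + 0.62) / 2.620.
ρ_C = 0.752·2.620 − 0.78 − 0.62 = 0.570.

0.570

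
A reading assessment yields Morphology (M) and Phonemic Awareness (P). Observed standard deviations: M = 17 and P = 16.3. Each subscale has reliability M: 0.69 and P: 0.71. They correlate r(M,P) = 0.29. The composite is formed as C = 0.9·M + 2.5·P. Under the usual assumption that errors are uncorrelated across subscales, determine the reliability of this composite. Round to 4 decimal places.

0.7544

Var(C) = 0.9²·17² + 2.5²·16.3² + 2·[2.25·17·16.3·0.29] = 1894.65 + 361.615 = 2256.27.
Because errors are independent across components, Cov(Tᵢ,Tⱼ) = Cov(Xᵢ,Xⱼ); the off-diagonal part of the true-score variance is the same as above.
True-score variance = [0.9²·17²·0.69 + 2.5²·16.3²·0.71] + 361.615 = 1340.52 + 361.615 = 1702.14.
Reliability = 1702.14 / 2256.27 = 0.7544.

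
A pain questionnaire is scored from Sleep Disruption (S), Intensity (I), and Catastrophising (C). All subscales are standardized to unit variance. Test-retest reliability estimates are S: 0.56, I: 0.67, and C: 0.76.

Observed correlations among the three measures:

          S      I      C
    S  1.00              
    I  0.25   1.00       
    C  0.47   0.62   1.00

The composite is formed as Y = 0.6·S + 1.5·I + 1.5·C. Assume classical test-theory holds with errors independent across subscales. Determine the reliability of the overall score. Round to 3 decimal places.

Var(Y) = 0.6² + 1.5² + 1.5² + 2·[0.9·0.25 + 0.9·0.47 + 2.25·0.62] = 4.86 + 4.086 = 8.946.
Because errors are independent across components, Cov(Tᵢ,Tⱼ) = Cov(Xᵢ,Xⱼ); the off-diagonal part of the true-score variance is the same as above.
True-score variance = [0.6²·0.56 + 1.5²·0.67 + 1.5²·0.76] + 4.086 = 3.4191 + 4.086 = 7.5051.
Reliability = 7.5051 / 8.946 = 0.839.

0.839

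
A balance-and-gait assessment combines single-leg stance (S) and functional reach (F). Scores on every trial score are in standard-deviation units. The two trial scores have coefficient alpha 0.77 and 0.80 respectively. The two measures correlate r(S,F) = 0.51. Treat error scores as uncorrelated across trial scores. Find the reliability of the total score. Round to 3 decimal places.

Var(S+F) = 2 + 2·[0.51] = 2 + 1.02 = 3.02.
Under uncorrelated errors the observed covariances equal the true-score covariances, so only the own-variance terms attenuate.
True-score variance = [0.77 + 0.80] + 1.02 = 1.57 + 1.02 = 2.59.
Reliability = 2.59 / 3.02 = 0.858.

0.858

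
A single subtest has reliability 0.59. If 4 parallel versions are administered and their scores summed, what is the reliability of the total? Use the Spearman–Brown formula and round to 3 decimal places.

ρ_k = kρ / (1 + (k−1)ρ) = 4·0.59 / (1 + 3·0.59) = 2.360 / 2.770 = 0.852.

0.852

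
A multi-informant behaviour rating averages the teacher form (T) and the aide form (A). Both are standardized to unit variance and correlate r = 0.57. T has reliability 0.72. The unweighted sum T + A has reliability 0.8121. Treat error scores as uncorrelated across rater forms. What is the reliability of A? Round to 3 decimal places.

Var(T+A) = 2 + 2·0.57 = 3.140.
True-score variance = ρ_T + ρ_A + 2·0.57, so 0.8121 = (0.72 + ρ_A + 1.14) / 3.140.
ρ_A = 0.8121·3.140 − 0.72 − 1.14 = 0.690.

0.690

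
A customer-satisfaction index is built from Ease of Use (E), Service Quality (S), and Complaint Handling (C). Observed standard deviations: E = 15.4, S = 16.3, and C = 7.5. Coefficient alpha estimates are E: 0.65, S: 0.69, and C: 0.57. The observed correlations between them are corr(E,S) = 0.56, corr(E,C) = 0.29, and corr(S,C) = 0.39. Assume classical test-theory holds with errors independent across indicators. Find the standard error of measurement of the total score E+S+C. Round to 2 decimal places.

Var(total) = 559.1 + 443.487 = 1002.59.
True-score variance = 369.543 + 443.487 = 813.03, so reliability = 0.8109.
Error variance = 1002.59 − 813.03 = 189.557; SEM = √189.557 = 13.77.

13.77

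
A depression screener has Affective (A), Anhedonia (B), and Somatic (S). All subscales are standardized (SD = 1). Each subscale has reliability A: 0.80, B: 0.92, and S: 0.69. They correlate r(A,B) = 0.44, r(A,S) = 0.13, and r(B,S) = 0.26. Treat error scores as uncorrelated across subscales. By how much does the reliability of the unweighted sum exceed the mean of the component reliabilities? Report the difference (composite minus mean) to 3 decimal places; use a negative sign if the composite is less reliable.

0.070

Var(sum) = 3 + 1.66 = 4.66; true-score variance = 2.41 + 1.66 = 4.07; composite reliability = 0.8734.
Mean component reliability = 0.8033.
Difference = 0.8734 − 0.8033 = 0.070.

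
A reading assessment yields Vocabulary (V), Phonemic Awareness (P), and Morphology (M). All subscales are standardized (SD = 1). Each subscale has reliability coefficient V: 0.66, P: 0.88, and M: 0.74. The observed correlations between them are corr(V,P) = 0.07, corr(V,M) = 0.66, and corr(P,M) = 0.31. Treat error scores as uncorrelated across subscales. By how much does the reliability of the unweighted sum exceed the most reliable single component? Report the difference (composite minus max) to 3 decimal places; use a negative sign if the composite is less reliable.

Var(sum) = 3 + 2.08 = 5.08; true-score variance = 2.28 + 2.08 = 4.36; composite reliability = 0.8583.
Max component reliability = 0.8800.
Difference = 0.8583 − 0.8800 = -0.022.

-0.022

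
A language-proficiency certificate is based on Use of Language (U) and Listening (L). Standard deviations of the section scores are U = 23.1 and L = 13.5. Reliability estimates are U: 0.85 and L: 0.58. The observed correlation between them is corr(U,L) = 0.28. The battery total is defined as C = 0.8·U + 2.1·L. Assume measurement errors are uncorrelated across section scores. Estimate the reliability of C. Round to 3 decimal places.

Var(C) = 0.8²·23.1² + 2.1²·13.5² + 2·[1.68·23.1·13.5·0.28] = 1145.23 + 293.388 = 1438.62.
With uncorrelated errors the cross-covariances are all true-score covariance, so they carry over unchanged; only the diagonal terms shrink to ρᵢσᵢ².
True-score variance = [0.8²·23.1²·0.85 + 2.1²·13.5²·0.58] + 293.388 = 756.443 + 293.388 = 1049.83.
Reliability = 1049.83 / 1438.62 = 0.730.

0.730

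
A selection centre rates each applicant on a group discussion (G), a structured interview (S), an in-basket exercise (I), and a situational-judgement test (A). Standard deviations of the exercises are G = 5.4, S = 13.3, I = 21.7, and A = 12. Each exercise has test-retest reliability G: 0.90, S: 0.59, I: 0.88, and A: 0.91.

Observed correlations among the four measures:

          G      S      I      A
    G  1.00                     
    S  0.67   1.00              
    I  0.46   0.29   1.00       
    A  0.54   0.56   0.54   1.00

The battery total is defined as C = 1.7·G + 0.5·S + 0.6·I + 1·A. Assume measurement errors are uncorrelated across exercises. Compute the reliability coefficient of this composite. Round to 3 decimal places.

Var(C) = 1.7²·5.4² + 0.5²·13.3² + 0.6²·21.7² + 12² + 2·[0.85·5.4·13.3·0.67 + 1.02·5.4·21.7·0.46 + 1.7·5.4·12·0.54 + 0.3·13.3·21.7·0.29 + 0.5·13.3·12·0.56 + 0.6·21.7·12·0.54] = 442.015 + 619.071 = 1061.09.
Under uncorrelated errors the observed covariances equal the true-score covariances, so only the own-variance terms attenuate.
True-score variance = [1.7²·5.4²·0.90 + 0.5²·13.3²·0.59 + 0.6²·21.7²·0.88 + 12²·0.91] + 619.071 = 382.154 + 619.071 = 1001.23.
Reliability = 1001.23 / 1061.09 = 0.944.

0.944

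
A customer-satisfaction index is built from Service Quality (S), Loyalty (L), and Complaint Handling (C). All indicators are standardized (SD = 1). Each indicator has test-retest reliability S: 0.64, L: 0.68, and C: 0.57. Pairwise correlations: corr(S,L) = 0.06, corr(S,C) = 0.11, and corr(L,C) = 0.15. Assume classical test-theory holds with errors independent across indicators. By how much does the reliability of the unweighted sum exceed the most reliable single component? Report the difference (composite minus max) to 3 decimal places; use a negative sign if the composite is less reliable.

Var(sum) = 3 + 0.64 = 3.64; true-score variance = 1.89 + 0.64 = 2.53; composite reliability = 0.6951.
Max component reliability = 0.6800.
Difference = 0.6951 − 0.6800 = 0.015.

0.015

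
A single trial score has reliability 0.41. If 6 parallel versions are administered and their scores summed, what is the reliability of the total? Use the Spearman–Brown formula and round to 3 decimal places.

ρ_k = kρ / (1 + (k−1)ρ) = 6·0.41 / (1 + 5·0.41) = 2.460 / 3.050 = 0.807.

0.807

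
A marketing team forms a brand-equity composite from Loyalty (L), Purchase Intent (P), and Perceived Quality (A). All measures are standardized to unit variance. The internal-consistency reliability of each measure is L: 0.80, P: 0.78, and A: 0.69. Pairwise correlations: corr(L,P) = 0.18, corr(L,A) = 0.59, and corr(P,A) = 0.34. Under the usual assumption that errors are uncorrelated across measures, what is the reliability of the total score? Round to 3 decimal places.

Var(L+P+A) = 3 + 2·[0.18 + 0.59 + 0.34] = 3 + 2.22 = 5.22.
With uncorrelated errors the cross-covariances are all true-score covariance, so they carry over unchanged; only the diagonal terms shrink to ρᵢσᵢ².
True-score variance = [0.80 + 0.78 + 0.69] + 2.22 = 2.27 + 2.22 = 4.49.
Reliability = 4.49 / 5.22 = 0.860.

0.860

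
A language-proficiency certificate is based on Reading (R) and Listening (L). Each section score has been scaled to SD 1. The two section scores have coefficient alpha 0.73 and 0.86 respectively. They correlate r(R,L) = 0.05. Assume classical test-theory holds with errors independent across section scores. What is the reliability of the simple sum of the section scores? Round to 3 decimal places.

0.805

Var(R+L) = 2 + 2·[0.05] = 2 + 0.1 = 2.1.
Under uncorrelated errors the observed covariances equal the true-score covariances, so only the own-variance terms attenuate.
True-score variance = [0.73 + 0.86] + 0.1 = 1.59 + 0.1 = 1.69.
Reliability = 1.69 / 2.1 = 0.805.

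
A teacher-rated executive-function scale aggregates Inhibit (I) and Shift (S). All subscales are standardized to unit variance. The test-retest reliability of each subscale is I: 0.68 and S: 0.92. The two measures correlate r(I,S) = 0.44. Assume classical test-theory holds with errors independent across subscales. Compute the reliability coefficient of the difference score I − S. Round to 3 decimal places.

Var(I−S) = 1 + 1 − 2·0.44 = 2 − 0.88 = 1.12.
Under uncorrelated errors the observed covariances equal the true-score covariances, so only the own-variance terms attenuate.
True-score variance = [0.68 + 0.92] − 0.88 = 1.6 − 0.88 = 0.72.
Reliability = 0.72 / 1.12 = 0.643.

0.643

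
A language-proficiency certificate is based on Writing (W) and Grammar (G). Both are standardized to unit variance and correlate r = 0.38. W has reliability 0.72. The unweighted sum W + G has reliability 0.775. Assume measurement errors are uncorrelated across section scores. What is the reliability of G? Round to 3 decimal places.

0.659

Var(W+G) = 2 + 2·0.38 = 2.760.
True-score variance = ρ_W + ρ_G + 2·0.38, so 0.775 = (0.72 + ρ_G + 0.76) / 2.760.
ρ_G = 0.775·2.760 − 0.72 − 0.76 = 0.659.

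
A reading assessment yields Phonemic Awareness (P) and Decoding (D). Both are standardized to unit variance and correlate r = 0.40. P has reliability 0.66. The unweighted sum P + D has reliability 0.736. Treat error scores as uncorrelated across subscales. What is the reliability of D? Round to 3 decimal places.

Var(P+D) = 2 + 2·0.40 = 2.800.
True-score variance = ρ_P + ρ_D + 2·0.40, so 0.736 = (0.66 + ρ_D + 0.80) / 2.800.
ρ_D = 0.736·2.800 − 0.66 − 0.80 = 0.601.

0.601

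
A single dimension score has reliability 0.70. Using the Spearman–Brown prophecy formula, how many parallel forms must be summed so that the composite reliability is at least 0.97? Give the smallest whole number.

k ≥ ρ*(1−ρ₁)/(ρ₁(1−ρ*)) = 0.97·0.30 / (0.70·0.03) = 13.857.
Smallest integer k = 14.

14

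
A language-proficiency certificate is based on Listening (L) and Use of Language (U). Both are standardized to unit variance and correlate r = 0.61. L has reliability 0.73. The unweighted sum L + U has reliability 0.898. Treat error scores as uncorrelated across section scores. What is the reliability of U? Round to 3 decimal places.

0.942

Var(L+U) = 2 + 2·0.61 = 3.220.
True-score variance = ρ_L + ρ_U + 2·0.61, so 0.898 = (0.73 + ρ_U + 1.22) / 3.220.
ρ_U = 0.898·3.220 − 0.73 − 1.22 = 0.942.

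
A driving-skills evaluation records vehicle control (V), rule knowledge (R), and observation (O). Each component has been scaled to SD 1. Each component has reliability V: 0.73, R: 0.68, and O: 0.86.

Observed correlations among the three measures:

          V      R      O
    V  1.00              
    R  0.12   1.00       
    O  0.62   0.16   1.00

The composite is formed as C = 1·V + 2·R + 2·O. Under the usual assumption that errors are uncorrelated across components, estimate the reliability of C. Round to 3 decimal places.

Var(C) = 1 + 2² + 2² + 2·[2·0.12 + 2·0.62 + 4·0.16] = 9 + 4.24 = 13.24.
With uncorrelated errors the cross-covariances are all true-score covariance, so they carry over unchanged; only the diagonal terms shrink to ρᵢσᵢ².
True-score variance = [0.73 + 2²·0.68 + 2²·0.86] + 4.24 = 6.89 + 4.24 = 11.13.
Reliability = 11.13 / 13.24 = 0.841.

0.841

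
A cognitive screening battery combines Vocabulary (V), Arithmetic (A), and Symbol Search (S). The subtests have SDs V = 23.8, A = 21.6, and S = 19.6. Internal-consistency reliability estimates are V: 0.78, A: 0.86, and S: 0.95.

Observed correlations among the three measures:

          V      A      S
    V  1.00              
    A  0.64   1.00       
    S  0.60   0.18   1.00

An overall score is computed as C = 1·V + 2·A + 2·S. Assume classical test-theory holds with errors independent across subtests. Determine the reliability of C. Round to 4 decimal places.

Var(C) = 23.8² + 2²·21.6² + 2²·19.6² + 2·[2·23.8·21.6·0.64 + 2·23.8·19.6·0.60 + 4·21.6·19.6·0.18] = 3969.32 + 3045.24 = 7014.56.
Because errors are independent across components, Cov(Tᵢ,Tⱼ) = Cov(Xᵢ,Xⱼ); the off-diagonal part of the true-score variance is the same as above.
True-score variance = [23.8²·0.78 + 2²·21.6²·0.86 + 2²·19.6²·0.95] + 3045.24 = 3506.6 + 3045.24 = 6551.83.
Reliability = 6551.83 / 7014.56 = 0.9340.

0.9340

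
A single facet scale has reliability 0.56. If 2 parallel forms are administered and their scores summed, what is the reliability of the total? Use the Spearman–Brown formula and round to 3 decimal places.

ρ_k = kρ / (1 + (k−1)ρ) = 2·0.56 / (1 + 1·0.56) = 1.120 / 1.560 = 0.718.

0.718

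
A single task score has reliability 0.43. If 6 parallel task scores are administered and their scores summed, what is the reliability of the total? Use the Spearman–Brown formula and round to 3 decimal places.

0.819

ρ_k = kρ / (1 + (k−1)ρ) = 6·0.43 / (1 + 5·0.43) = 2.580 / 3.150 = 0.819.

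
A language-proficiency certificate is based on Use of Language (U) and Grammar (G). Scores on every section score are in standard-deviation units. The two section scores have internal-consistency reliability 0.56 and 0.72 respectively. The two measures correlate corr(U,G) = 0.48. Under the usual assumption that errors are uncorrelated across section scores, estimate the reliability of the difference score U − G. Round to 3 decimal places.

Var(U−G) = 1 + 1 − 2·0.48 = 2 − 0.96 = 1.04.
Under uncorrelated errors the observed covariances equal the true-score covariances, so only the own-variance terms attenuate.
True-score variance = [0.56 + 0.72] − 0.96 = 1.28 − 0.96 = 0.32.
Reliability = 0.32 / 1.04 = 0.308.

0.308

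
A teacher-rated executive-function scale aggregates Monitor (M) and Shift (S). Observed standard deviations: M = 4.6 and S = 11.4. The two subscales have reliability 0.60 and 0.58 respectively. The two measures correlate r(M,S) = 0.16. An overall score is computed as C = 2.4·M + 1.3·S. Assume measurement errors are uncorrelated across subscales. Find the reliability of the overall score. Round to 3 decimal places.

Var(C) = 2.4²·4.6² + 1.3²·11.4² + 2·[3.12·4.6·11.4·0.16] = 341.514 + 52.3561 = 393.87.
Under uncorrelated errors the observed covariances equal the true-score covariances, so only the own-variance terms attenuate.
True-score variance = [2.4²·4.6²·0.60 + 1.3²·11.4²·0.58] + 52.3561 = 200.516 + 52.3561 = 252.872.
Reliability = 252.872 / 393.87 = 0.642.

0.642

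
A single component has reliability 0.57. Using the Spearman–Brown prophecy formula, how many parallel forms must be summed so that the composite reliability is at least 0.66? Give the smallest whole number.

k ≥ ρ*(1−ρ₁)/(ρ₁(1−ρ*)) = 0.66·0.43 / (0.57·0.34) = 1.464.
Smallest integer k = 2.

2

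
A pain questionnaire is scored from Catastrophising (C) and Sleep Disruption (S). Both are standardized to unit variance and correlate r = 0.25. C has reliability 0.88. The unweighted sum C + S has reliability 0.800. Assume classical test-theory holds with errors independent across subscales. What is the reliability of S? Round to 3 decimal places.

Var(C+S) = 2 + 2·0.25 = 2.500.
True-score variance = ρ_C + ρ_S + 2·0.25, so 0.800 = (0.88 + ρ_S + 0.50) / 2.500.
ρ_S = 0.800·2.500 − 0.88 − 0.50 = 0.620.

0.620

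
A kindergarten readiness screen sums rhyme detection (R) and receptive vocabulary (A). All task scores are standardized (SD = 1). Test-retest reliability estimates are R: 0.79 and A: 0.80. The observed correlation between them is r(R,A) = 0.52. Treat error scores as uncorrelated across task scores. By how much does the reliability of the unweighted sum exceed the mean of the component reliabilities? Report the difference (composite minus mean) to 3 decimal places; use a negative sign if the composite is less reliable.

Var(sum) = 2 + 1.04 = 3.04; true-score variance = 1.59 + 1.04 = 2.63; composite reliability = 0.8651.
Mean component reliability = 0.7950.
Difference = 0.8651 − 0.7950 = 0.070.

0.070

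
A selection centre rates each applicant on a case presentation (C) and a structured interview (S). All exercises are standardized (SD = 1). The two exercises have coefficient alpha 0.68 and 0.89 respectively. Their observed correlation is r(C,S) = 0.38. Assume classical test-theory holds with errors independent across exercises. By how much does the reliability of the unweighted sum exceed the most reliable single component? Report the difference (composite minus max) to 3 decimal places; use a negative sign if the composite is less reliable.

-0.046

Var(sum) = 2 + 0.76 = 2.76; true-score variance = 1.57 + 0.76 = 2.33; composite reliability = 0.8442.
Max component reliability = 0.8900.
Difference = 0.8442 − 0.8900 = -0.046.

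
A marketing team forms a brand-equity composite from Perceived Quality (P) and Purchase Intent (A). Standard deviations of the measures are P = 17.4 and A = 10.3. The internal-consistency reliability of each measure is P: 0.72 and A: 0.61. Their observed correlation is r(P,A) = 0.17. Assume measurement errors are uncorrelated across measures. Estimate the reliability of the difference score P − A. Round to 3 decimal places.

Var(P−A) = 17.4² + 10.3² − 2·17.4·10.3·0.17 = 408.85 − 60.9348 = 347.915.
With uncorrelated errors the cross-covariances are all true-score covariance, so they carry over unchanged; only the diagonal terms shrink to ρᵢσᵢ².
True-score variance = [17.4²·0.72 + 10.3²·0.61] − 60.9348 = 282.702 − 60.9348 = 221.767.
Reliability = 221.767 / 347.915 = 0.637.

0.637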